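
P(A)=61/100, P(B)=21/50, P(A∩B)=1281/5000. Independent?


P(A)×P(B) = 1281/5000
P(A∩B) = 1281/5000
Equal ✓ → Independent

Yes, independent


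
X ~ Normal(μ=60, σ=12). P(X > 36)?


z = (36-60)/12 = -2.0
P(X > 36) = 1 - P(Z ≤ -2.0) = 1 - 0.0228 = 0.9772

P(X > 36) ≈ 0.9772


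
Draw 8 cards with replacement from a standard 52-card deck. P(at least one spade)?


P(not a spade) = 39/52 = 3/4
P(none in 8 draws) = (3/4)^8 = 6561/65536
P(≥1 spade) = 1 - 6561/65536 = 58975/65536

P = 58975/65536 ≈ 89.99%


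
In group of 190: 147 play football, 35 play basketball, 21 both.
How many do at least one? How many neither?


|A∪B| = 147+35-21 = 161
Neither = 190-161 = 29

At least one: 161; Neither: 29


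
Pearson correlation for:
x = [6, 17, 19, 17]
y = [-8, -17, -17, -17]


n=4, Σx=59, Σy=-59, Σxy=-949, Σx²=975, Σy²=931
r = (4×(-949) - 59×(-59))/√((4×975 - 59²)(4×931 - (-59)²))
= -315/√(419×243) = -315/√101817 ≈ -315/319.0878 ≈ -0.9872

r ≈ -0.9872


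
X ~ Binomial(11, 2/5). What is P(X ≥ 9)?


P(X ≥ 9) = Σ P(X=i) for i=9..11
P(X=9) = 50688/9765625
P(X=10) = 33792/48828125
P(X=11) = 2048/48828125
Sum = 57856/9765625

P(X ≥ 9) = 57856/9765625 ≈ 0.59%


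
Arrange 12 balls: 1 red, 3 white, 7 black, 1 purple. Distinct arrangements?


12!/(1!×3!×7!×1!) = 15840

15840


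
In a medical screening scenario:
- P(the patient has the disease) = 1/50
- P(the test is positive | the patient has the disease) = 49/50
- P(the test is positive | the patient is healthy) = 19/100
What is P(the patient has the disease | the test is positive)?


Using Bayes' theorem:
P(A|B) = P(B|A)·P(A) / P(B)

P(the test is positive) = 49/50 × 1/50 + 19/100 × 49/50
= 49/2500 + 931/5000 = 1029/5000

P(the patient has the disease|the test is positive) = (49/2500) / (1029/5000) = 2/21

P(the patient has the disease|the test is positive) = 2/21 ≈ 9.52%


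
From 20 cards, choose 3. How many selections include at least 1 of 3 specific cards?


Complement: C(20,3) - C(17,3) = 1140 - 680 = 460

460


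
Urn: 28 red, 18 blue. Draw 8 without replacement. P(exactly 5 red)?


Hypergeometric: C(28,5)×C(18,3)/C(46,8)
= 98280×816/260932815 = 137088/446039

P(X=5) = 137088/446039 ≈ 30.73%


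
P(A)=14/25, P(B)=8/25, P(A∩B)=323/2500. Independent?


P(A)×P(B) = 112/625
P(A∩B) = 323/2500
Not equal → NOT independent

No, not independent


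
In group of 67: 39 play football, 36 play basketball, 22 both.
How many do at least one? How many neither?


|A∪B| = 39+36-22 = 53
Neither = 67-53 = 14

At least one: 53; Neither: 14


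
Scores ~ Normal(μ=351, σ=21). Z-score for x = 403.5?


z = (x - μ)/σ = (403.5 - 351)/21 = 2.5

z = 2.5


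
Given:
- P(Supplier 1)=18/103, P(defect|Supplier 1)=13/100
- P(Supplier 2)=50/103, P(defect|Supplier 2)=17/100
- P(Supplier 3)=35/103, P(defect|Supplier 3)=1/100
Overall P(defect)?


P(B) = Σ P(B|Aᵢ)×P(Aᵢ)
  13/100×18/103 = 117/5150
  17/100×50/103 = 17/206
  1/100×35/103 = 7/2060
Sum = 1119/10300

P(defect) = 1119/10300 ≈ 10.86%


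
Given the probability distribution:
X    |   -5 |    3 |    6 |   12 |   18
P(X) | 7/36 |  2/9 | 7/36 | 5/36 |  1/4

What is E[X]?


E[X] = Σ x·P(X=x)
= (-5)×(7/36) + (3)×(2/9) + (6)×(7/36) + (12)×(5/36) + (18)×(1/4)
= 253/36

E[X] = 253/36


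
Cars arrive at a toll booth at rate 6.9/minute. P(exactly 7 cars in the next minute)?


Poisson(λ=6.9): P(X=7) = e^(-λ)×λ^k/k!
= e^(-6.9) × 6.9^7 / 7!
≈ 0.001007785429 × 744635.325259 / 5040 ≈ 0.148895

P(X=7) ≈ 0.148895 ≈ 14.89%


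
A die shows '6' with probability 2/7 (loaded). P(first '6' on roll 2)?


Geometric: P(X=2) = (1-p)^(k-1)×p = (5/7)^1×2/7 = 10/49

P(X=2) = 10/49 ≈ 20.41%


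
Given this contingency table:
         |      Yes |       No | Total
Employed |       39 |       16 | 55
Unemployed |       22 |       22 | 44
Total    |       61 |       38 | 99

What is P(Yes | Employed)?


P(Yes | Employed) = 39/(39+16) = 39/55

P(Yes|Employed) = 39/55 ≈ 70.91%


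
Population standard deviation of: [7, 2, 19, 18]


Mean = 46/4 = 23/2
  (7-23/2)²=81/4
  (2-23/2)²=361/4
  (19-23/2)²=225/4
  (18-23/2)²=169/4
Σ(x-μ)² = 209
σ² = 209/4

σ = √(209/4) ≈ 7.2284


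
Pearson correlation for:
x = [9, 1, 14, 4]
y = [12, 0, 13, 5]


n=4, Σx=28, Σy=30, Σxy=310, Σx²=294, Σy²=338
r = (4×310 - 28×30)/√((4×294 - 28²)(4×338 - 30²))
= 400/√(392×452) = 400/√177184 ≈ 400/420.9323 ≈ 0.9503

r ≈ 0.9503


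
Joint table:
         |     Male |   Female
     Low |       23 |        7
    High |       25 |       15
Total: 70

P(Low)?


P(Low) = (23+7)/70 = 30/70 = 3/7

P(Low) = 3/7 ≈ 42.86%


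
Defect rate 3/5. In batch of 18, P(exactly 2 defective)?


Binomial: P(X=2) = C(18,2)×p^2×(1-p)^16
= 153 × 9/25 × 65536/152587890625 = 90243072/3814697265625

P(X=2) = 90243072/3814697265625 ≈ 0.00%


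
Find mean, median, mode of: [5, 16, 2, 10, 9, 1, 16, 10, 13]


Sorted: [1, 2, 5, 9, 10, 10, 13, 16, 16]
Mean = 82/9
Median = 10
Freq: {5: 1, 16: 2, 2: 1, 10: 2, 9: 1, 1: 1, 13: 1}
Mode: [10, 16]

Mean=82/9, Median=10, Mode=[10, 16]


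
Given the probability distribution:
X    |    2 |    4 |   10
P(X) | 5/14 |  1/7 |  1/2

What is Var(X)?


E[X] = 44/7
E[X²] = 376/7
Var(X) = E[X²] - (E[X])² = 376/7 - 1936/49 = 696/49

Var(X) = 696/49 ≈ 14.2041


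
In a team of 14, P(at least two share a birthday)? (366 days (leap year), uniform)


P(all different) = Π(366-i)/366 for i=0..13
= 0.777440
P(match) = 1 - 0.777440 = 0.222560

P ≈ 0.2226 ≈ 22.26%


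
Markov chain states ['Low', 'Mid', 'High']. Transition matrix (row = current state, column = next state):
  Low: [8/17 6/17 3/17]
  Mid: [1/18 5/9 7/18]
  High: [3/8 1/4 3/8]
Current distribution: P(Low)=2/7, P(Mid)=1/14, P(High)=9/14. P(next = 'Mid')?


P(next=Mid) = Σᵢ P(now=i)×P(i→Mid)
= 2/7×6/17 + 1/14×5/9 + 9/14×1/4
= 12/119 + 5/126 + 9/56 = 2581/8568

P = 2581/8568 ≈ 0.3012


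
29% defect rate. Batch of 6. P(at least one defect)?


P(all good) = (71/100)^6 = 128100283921/1000000000000
P(≥1 defect) = 871899716079/1000000000000

P = 871899716079/1000000000000 ≈ 87.19%


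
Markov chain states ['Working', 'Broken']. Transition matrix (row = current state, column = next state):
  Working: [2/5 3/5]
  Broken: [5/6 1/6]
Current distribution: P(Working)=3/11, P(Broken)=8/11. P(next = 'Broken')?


P(next=Broken) = Σᵢ P(now=i)×P(i→Broken)
= 3/11×3/5 + 8/11×1/6
= 9/55 + 4/33 = 47/165

P = 47/165 ≈ 0.2848


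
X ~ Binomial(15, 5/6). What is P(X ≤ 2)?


P(X ≤ 2) = Σ P(X=i) for i=0..2
P(X=0) = 1/470184984576
P(X=1) = 25/156728328192
P(X=2) = 875/156728328192
Sum = 2701/470184984576

P(X ≤ 2) = 2701/470184984576 ≈ 0.00%


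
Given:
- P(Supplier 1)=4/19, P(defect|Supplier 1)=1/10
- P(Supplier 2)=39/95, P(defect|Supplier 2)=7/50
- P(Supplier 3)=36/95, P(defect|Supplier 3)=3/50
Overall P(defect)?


P(B) = Σ P(B|Aᵢ)×P(Aᵢ)
  1/10×4/19 = 2/95
  7/50×39/95 = 273/4750
  3/50×36/95 = 54/2375
Sum = 481/4750

P(defect) = 481/4750 ≈ 10.13%


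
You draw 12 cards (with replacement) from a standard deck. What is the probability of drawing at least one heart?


P(not a heart) = 39/52 = 3/4
P(none in 12 draws) = (3/4)^12 = 531441/16777216
P(≥1 heart) = 1 - 531441/16777216 = 16245775/16777216

P = 16245775/16777216 ≈ 96.83%


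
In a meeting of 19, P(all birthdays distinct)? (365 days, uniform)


P(all different) = Π(365-i)/365 for i=0..18
= (365/365)×(364/365)×...×(347/365)
= 0.620881

P ≈ 0.6209 ≈ 62.09%


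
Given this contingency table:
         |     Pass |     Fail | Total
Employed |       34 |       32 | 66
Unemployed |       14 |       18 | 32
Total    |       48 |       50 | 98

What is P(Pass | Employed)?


P(Pass | Employed) = 34/(34+32) = 34/66 = 17/33

P(Pass|Employed) = 17/33 ≈ 51.52%


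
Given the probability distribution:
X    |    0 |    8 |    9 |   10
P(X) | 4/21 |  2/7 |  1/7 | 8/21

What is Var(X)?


E[X] = 155/21
E[X²] = 1427/21
Var(X) = E[X²] - (E[X])² = 1427/21 - 24025/441 = 5942/441

Var(X) = 5942/441 ≈ 13.4739


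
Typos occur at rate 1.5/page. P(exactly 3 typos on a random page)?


Poisson(λ=1.5): P(X=3) = e^(-λ)×λ^k/k!
= e^(-1.5) × 1.5^3 / 3!
≈ 0.2231301601 × 3.375 / 6 ≈ 0.125511

P(X=3) ≈ 0.125511 ≈ 12.55%


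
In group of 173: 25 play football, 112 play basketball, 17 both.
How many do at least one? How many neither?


|A∪B| = 25+112-17 = 120
Neither = 173-120 = 53

At least one: 120; Neither: 53


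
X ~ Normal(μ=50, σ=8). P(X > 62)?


z = (62-50)/8 = 1.5
P(X > 62) = 1 - P(Z ≤ 1.5) = 1 - 0.9332 = 0.0668

P(X > 62) ≈ 0.0668


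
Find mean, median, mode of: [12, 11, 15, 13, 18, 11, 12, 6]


Sorted: [6, 11, 11, 12, 12, 13, 15, 18]
Mean = 98/8 = 49/4
Median = 12
Freq: {12: 2, 11: 2, 15: 1, 13: 1, 18: 1, 6: 1}
Mode: [11, 12]

Mean=49/4, Median=12, Mode=[11, 12]


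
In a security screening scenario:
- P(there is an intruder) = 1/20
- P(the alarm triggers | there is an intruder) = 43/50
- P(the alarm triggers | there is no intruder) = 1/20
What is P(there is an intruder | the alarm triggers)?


Using Bayes' theorem:
P(A|B) = P(B|A)·P(A) / P(B)

P(the alarm triggers) = 43/50 × 1/20 + 1/20 × 19/20
= 43/1000 + 19/400 = 181/2000

P(there is an intruder|the alarm triggers) = (43/1000) / (181/2000) = 86/181

P(there is an intruder|the alarm triggers) = 86/181 ≈ 47.51%


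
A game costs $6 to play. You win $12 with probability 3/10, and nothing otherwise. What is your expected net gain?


E[gain] = (12-6)×3/10 + (-6)×7/10
= 9/5 - 21/5 = -12/5

Expected net gain = $-12/5 ≈ $-2.40


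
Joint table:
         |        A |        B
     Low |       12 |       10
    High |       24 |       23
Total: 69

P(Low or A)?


P(Low∨A) = P(Low) + P(A) - P(Low∧A)
= (22 + 36 - 12)/69 = 46/69 = 2/3

P = 2/3 ≈ 66.67%


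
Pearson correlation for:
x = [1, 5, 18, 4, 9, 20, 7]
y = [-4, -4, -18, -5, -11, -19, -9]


n=7, Σx=64, Σy=-70, Σxy=-910, Σx²=896, Σy²=944
r = (7×(-910) - 64×(-70))/√((7×896 - 64²)(7×944 - (-70)²))
= -1890/√(2176×1708) = -1890/√3716608 ≈ -1890/1927.8506 ≈ -0.9804

r ≈ -0.9804


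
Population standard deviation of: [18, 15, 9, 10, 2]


Mean = 54/5
  (18-54/5)²=1296/25
  (15-54/5)²=441/25
  (9-54/5)²=81/25
  (10-54/5)²=16/25
  (2-54/5)²=1936/25
Σ(x-μ)² = 754/5
σ² = (754/5)/5 = 754/25

σ = √(754/25) ≈ 5.4918


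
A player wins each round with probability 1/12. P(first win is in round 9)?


Geometric: P(X=9) = (1-p)^(k-1)×p = (11/12)^8×1/12 = 214358881/5159780352

P(X=9) = 214358881/5159780352 ≈ 4.15%


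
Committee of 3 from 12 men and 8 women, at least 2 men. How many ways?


Count by #men:
  2M,1W: C(12,2)×C(8,1)=528
  3M,0W: C(12,3)×C(8,0)=220
Total = 748

748


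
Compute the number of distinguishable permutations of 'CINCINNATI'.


Letters: 10, freq: {'C': 2, 'I': 3, 'N': 3, 'A': 1, 'T': 1}
10!/(2!×3!×3!×1!×1!) = 3628800/72 = 50400

50400


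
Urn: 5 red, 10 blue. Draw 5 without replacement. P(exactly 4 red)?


Hypergeometric: C(5,4)×C(10,1)/C(15,5)
= 5×10/3003 = 50/3003

P(X=4) = 50/3003 ≈ 1.67%


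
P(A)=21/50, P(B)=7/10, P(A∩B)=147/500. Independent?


P(A)×P(B) = 147/500
P(A∩B) = 147/500
Equal ✓ → Independent

Yes, independent


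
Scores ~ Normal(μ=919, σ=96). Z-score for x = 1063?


z = (x - μ)/σ = (1063 - 919)/96 = 1.5

z = 1.5


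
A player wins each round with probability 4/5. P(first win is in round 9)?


Geometric: P(X=9) = (1-p)^(k-1)×p = (1/5)^8×4/5 = 4/1953125

P(X=9) = 4/1953125 ≈ 0.00%


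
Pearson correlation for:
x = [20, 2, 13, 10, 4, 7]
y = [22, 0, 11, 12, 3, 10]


n=6, Σx=56, Σy=58, Σxy=785, Σx²=738, Σy²=858
r = (6×785 - 56×58)/√((6×738 - 56²)(6×858 - 58²))
= 1462/√(1292×1784) = 1462/√2304928 ≈ 1462/1518.1989 ≈ 0.9630

r ≈ 0.9630


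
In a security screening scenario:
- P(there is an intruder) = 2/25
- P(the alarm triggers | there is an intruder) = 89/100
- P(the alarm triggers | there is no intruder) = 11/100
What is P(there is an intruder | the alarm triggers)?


Using Bayes' theorem:
P(A|B) = P(B|A)·P(A) / P(B)

P(the alarm triggers) = 89/100 × 2/25 + 11/100 × 23/25
= 89/1250 + 253/2500 = 431/2500

P(there is an intruder|the alarm triggers) = (89/1250) / (431/2500) = 178/431

P(there is an intruder|the alarm triggers) = 178/431 ≈ 41.30%


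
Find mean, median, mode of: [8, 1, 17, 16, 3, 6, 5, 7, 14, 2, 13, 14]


Sorted: [1, 2, 3, 5, 6, 7, 8, 13, 14, 14, 16, 17]
Mean = 106/12 = 53/6
Median = 15/2
Freq: {8: 1, 1: 1, 17: 1, 16: 1, 3: 1, 6: 1, 5: 1, 7: 1, 14: 2, 2: 1, 13: 1}
Mode: [14]

Mean=53/6, Median=15/2, Mode=14


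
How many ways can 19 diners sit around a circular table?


Circular arrangements of 19 distinct objects: fix one position to break rotational symmetry.
(n-1)! = 18! = 6402373705728000

6402373705728000


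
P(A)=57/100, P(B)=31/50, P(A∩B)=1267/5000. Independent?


P(A)×P(B) = 1767/5000
P(A∩B) = 1267/5000
Not equal → NOT independent

No, not independent


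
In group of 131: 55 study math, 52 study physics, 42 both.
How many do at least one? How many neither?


|A∪B| = 55+52-42 = 65
Neither = 131-65 = 66

At least one: 65; Neither: 66


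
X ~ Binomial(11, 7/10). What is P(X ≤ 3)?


P(X ≤ 3) = Σ P(X=i) for i=0..3
P(X=0) = 177147/100000000000
P(X=1) = 4546773/100000000000
P(X=2) = 10609137/20000000000
P(X=3) = 74263959/20000000000
Sum = 2145447/500000000

P(X ≤ 3) = 2145447/500000000 ≈ 0.43%


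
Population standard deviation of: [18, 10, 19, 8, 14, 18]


Mean = 87/6 = 29/2
  (18-29/2)²=49/4
  (10-29/2)²=81/4
  (19-29/2)²=81/4
  (8-29/2)²=169/4
  (14-29/2)²=1/4
  (18-29/2)²=49/4
Σ(x-μ)² = 215/2
σ² = (215/2)/6 = 215/12

σ = √(215/12) ≈ 4.2328


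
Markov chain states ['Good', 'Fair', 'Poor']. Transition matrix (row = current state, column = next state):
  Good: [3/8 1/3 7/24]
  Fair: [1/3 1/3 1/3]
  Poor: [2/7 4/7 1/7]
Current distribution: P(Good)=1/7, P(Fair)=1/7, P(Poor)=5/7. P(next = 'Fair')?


P(next=Fair) = Σᵢ P(now=i)×P(i→Fair)
= 1/7×1/3 + 1/7×1/3 + 5/7×4/7
= 1/21 + 1/21 + 20/49 = 74/147

P = 74/147 ≈ 0.5034


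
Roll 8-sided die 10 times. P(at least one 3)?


P(no 3)^10 = (7/8)^10 = 282475249/1073741824
P(≥1) = 1 - 282475249/1073741824 = 791266575/1073741824

P = 791266575/1073741824 ≈ 73.69%


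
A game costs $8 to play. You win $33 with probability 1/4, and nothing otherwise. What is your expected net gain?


E[gain] = (33-8)×1/4 + (-8)×3/4
= 25/4 - 6 = 1/4

Expected net gain = $1/4 ≈ $0.25


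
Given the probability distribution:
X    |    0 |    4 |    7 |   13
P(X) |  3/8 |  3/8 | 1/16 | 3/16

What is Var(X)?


E[X] = 35/8
E[X²] = 163/4
Var(X) = E[X²] - (E[X])² = 163/4 - 1225/64 = 1383/64

Var(X) = 1383/64 ≈ 21.6094


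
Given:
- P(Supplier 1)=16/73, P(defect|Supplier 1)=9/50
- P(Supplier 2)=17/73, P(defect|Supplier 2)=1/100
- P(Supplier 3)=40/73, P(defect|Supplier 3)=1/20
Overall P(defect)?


P(B) = Σ P(B|Aᵢ)×P(Aᵢ)
  9/50×16/73 = 72/1825
  1/100×17/73 = 17/7300
  1/20×40/73 = 2/73
Sum = 101/1460

P(defect) = 101/1460 ≈ 6.92%


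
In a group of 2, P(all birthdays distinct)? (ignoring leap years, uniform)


P(all different) = Π(365-i)/365 for i=0..1
= (365/365)×(364/365)×...×(364/365)
= 0.997260

P ≈ 0.9973 ≈ 99.73%


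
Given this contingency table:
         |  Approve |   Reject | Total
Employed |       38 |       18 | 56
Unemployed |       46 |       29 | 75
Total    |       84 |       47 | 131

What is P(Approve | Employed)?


P(Approve | Employed) = 38/(38+18) = 38/56 = 19/28

P(Approve|Employed) = 19/28 ≈ 67.86%


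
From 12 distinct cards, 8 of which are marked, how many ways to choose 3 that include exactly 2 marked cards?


Choose 2 of the 8 marked cards and 1 of the other 4 cards:
C(8,2)×C(4,1) = 28×4 = 112

112


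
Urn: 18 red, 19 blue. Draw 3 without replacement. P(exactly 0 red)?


Hypergeometric: C(18,0)×C(19,3)/C(37,3)
= 1×969/7770 = 323/2590

P(X=0) = 323/2590 ≈ 12.47%


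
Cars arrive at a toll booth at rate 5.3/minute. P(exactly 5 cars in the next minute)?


Poisson(λ=5.3): P(X=5) = e^(-λ)×λ^k/k!
= e^(-5.3) × 5.3^5 / 5!
≈ 0.004991593907 × 4181.95493 / 120 ≈ 0.173955

P(X=5) ≈ 0.173955 ≈ 17.40%


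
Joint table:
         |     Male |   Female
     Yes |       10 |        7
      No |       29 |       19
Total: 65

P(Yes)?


P(Yes) = (10+7)/65 = 17/65

P(Yes) = 17/65 ≈ 26.15%


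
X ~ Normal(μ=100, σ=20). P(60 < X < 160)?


z₁=(60-100)/20=-2.0, z₂=(160-100)/20=3.0
P = Φ(3.0) - Φ(-2.0) = 0.998650 - 0.022750 = 0.975900 ≈ 0.9759

P(60 < X < 160) ≈ 0.9759


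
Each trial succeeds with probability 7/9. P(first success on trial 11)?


Geometric: P(X=11) = (1-p)^(k-1)×p = (2/9)^10×7/9 = 7168/31381059609

P(X=11) = 7168/31381059609 ≈ 0.00%


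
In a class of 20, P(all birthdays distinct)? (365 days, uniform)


P(all different) = Π(365-i)/365 for i=0..19
= (365/365)×(364/365)×...×(346/365)
= 0.588562

P ≈ 0.5886 ≈ 58.86%


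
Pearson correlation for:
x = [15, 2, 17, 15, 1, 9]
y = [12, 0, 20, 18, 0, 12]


n=6, Σx=59, Σy=62, Σxy=898, Σx²=825, Σy²=1012
r = (6×898 - 59×62)/√((6×825 - 59²)(6×1012 - 62²))
= 1730/√(1469×2228) = 1730/√3272932 ≈ 1730/1809.1247 ≈ 0.9563

r ≈ 0.9563


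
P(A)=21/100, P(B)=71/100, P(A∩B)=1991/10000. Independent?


P(A)×P(B) = 1491/10000
P(A∩B) = 1991/10000
Not equal → NOT independent

No, not independent


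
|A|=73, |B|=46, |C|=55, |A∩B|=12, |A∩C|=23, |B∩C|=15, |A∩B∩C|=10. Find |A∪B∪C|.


|A∪B∪C| = 73+46+55-12-23-15+10 = 134

|A∪B∪C| = 134


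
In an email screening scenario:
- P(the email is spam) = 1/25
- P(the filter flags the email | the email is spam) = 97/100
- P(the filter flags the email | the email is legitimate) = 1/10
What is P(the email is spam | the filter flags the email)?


Using Bayes' theorem:
P(A|B) = P(B|A)·P(A) / P(B)

P(the filter flags the email) = 97/100 × 1/25 + 1/10 × 24/25
= 97/2500 + 12/125 = 337/2500

P(the email is spam|the filter flags the email) = (97/2500) / (337/2500) = 97/337

P(the email is spam|the filter flags the email) = 97/337 ≈ 28.78%


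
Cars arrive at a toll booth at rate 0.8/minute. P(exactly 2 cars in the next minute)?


Poisson(λ=0.8): P(X=2) = e^(-λ)×λ^k/k!
= e^(-0.8) × 0.8^2 / 2!
≈ 0.4493289641 × 0.64 / 2 ≈ 0.143785

P(X=2) ≈ 0.143785 ≈ 14.38%


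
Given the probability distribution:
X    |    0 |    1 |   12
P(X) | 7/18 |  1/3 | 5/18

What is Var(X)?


E[X] = 11/3
E[X²] = 121/3
Var(X) = E[X²] - (E[X])² = 121/3 - 121/9 = 242/9

Var(X) = 242/9 ≈ 26.8889


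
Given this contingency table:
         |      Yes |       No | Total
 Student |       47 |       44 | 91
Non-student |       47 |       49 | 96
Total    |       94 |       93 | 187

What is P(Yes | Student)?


P(Yes | Student) = 47/(47+44) = 47/91

P(Yes|Student) = 47/91 ≈ 51.65%


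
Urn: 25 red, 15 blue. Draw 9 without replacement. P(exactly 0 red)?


Hypergeometric: C(25,0)×C(15,9)/C(40,9)
= 1×5005/273438880 = 7/382432

P(X=0) = 7/382432 ≈ 0.00%


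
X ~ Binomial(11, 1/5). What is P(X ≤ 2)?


P(X ≤ 2) = Σ P(X=i) for i=0..2
P(X=0) = 4194304/48828125
P(X=1) = 11534336/48828125
P(X=2) = 2883584/9765625
Sum = 6029312/9765625

P(X ≤ 2) = 6029312/9765625 ≈ 61.74%


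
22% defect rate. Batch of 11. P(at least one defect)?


P(all good) = (39/50)^11 = 317475837322472439/4882812500000000000
P(≥1 defect) = 4565336662677527561/4882812500000000000

P = 4565336662677527561/4882812500000000000 ≈ 93.50%


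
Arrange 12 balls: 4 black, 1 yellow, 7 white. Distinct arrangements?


12!/(4!×1!×7!) = 3960

3960


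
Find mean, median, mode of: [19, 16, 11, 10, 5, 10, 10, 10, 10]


Sorted: [5, 10, 10, 10, 10, 10, 11, 16, 19]
Mean = 101/9
Median = 10
Freq: {19: 1, 16: 1, 11: 1, 10: 5, 5: 1}
Mode: [10]

Mean=101/9, Median=10, Mode=10


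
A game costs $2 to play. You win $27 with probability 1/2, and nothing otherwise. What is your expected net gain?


E[gain] = (27-2)×1/2 + (-2)×1/2
= 25/2 - 1 = 23/2

Expected net gain = $23/2 ≈ $11.50


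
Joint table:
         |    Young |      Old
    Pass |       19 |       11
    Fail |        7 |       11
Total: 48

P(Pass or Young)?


P(Pass∨Young) = P(Pass) + P(Young) - P(Pass∧Young)
= (30 + 26 - 19)/48 = 37/48

P = 37/48 ≈ 77.08%


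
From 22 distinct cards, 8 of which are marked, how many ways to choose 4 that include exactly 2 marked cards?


Choose 2 of the 8 marked cards and 2 of the other 14 cards:
C(8,2)×C(14,2) = 28×91 = 2548

2548


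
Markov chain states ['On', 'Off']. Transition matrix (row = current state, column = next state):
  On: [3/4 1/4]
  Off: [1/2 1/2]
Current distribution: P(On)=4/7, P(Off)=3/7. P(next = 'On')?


P(next=On) = Σᵢ P(now=i)×P(i→On)
= 4/7×3/4 + 3/7×1/2
= 3/7 + 3/14 = 9/14

P = 9/14 ≈ 0.6429


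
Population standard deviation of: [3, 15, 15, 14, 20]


Mean = 67/5
  (3-67/5)²=2704/25
  (15-67/5)²=64/25
  (15-67/5)²=64/25
  (14-67/5)²=9/25
  (20-67/5)²=1089/25
Σ(x-μ)² = 786/5
σ² = (786/5)/5 = 786/25

σ = √(786/25) ≈ 5.6071


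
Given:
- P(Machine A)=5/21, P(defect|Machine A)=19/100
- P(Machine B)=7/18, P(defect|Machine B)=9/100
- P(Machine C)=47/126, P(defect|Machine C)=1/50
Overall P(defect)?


P(B) = Σ P(B|Aᵢ)×P(Aᵢ)
  19/100×5/21 = 19/420
  9/100×7/18 = 7/200
  1/50×47/126 = 47/6300
Sum = 221/2520

P(defect) = 221/2520 ≈ 8.77%


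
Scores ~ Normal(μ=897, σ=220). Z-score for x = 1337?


z = (x - μ)/σ = (1337 - 897)/220 = 2.0

z = 2.0


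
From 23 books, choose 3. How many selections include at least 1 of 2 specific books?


Complement: C(23,3) - C(21,3) = 1771 - 1330 = 441

441


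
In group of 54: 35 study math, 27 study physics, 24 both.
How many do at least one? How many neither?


|A∪B| = 35+27-24 = 38
Neither = 54-38 = 16

At least one: 38; Neither: 16


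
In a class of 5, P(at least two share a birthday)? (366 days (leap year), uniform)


P(all different) = Π(366-i)/366 for i=0..4
= 0.972938
P(match) = 1 - 0.972938 = 0.027062

P ≈ 0.0271 ≈ 2.71%


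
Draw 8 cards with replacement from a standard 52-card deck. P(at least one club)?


P(not a club) = 39/52 = 3/4
P(none in 8 draws) = (3/4)^8 = 6561/65536
P(≥1 club) = 1 - 6561/65536 = 58975/65536

P = 58975/65536 ≈ 89.99%


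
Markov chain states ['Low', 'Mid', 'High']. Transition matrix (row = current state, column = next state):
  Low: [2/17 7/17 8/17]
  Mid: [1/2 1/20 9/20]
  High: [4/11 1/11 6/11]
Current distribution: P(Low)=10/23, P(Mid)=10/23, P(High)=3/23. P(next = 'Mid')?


P(next=Mid) = Σᵢ P(now=i)×P(i→Mid)
= 10/23×7/17 + 10/23×1/20 + 3/23×1/11
= 70/391 + 1/46 + 3/253 = 1829/8602

P = 1829/8602 ≈ 0.2126


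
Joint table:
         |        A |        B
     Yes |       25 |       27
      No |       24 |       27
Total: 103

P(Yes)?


P(Yes) = (25+27)/103 = 52/103

P(Yes) = 52/103 ≈ 50.49%


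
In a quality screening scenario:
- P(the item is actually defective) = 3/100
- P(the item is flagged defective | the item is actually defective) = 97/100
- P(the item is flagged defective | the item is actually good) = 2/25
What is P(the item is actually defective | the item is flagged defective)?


Using Bayes' theorem:
P(A|B) = P(B|A)·P(A) / P(B)

P(the item is flagged defective) = 97/100 × 3/100 + 2/25 × 97/100
= 291/10000 + 97/1250 = 1067/10000

P(the item is actually defective|the item is flagged defective) = (291/10000) / (1067/10000) = 3/11

P(the item is actually defective|the item is flagged defective) = 3/11 ≈ 27.27%


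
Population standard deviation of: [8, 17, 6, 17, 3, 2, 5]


Mean = 58/7
  (8-58/7)²=4/49
  (17-58/7)²=3721/49
  (6-58/7)²=256/49
  (17-58/7)²=3721/49
  (3-58/7)²=1369/49
  (2-58/7)²=1936/49
  (5-58/7)²=529/49
Σ(x-μ)² = 1648/7
σ² = (1648/7)/7 = 1648/49

σ = √(1648/49) ≈ 5.7994


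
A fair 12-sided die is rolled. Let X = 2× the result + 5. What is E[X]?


E[die] = (1+12)/2 = 13/2
E[X] = 2×13/2 + 5 = 18

E[X] = 18


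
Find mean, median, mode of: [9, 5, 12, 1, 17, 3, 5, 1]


Sorted: [1, 1, 3, 5, 5, 9, 12, 17]
Mean = 53/8
Median = 5
Freq: {9: 1, 5: 2, 12: 1, 1: 2, 17: 1, 3: 1}
Mode: [1, 5]

Mean=53/8, Median=5, Mode=[1, 5]


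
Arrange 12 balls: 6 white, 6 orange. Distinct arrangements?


12!/(6!×6!) = 924

924


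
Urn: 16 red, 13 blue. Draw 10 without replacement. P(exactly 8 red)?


Hypergeometric: C(16,8)×C(13,2)/C(29,10)
= 12870×78/20030010 = 234/4669

P(X=8) = 234/4669 ≈ 5.01%


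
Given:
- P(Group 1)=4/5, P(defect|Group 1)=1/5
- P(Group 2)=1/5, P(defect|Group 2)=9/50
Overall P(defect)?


P(B) = Σ P(B|Aᵢ)×P(Aᵢ)
  1/5×4/5 = 4/25
  9/50×1/5 = 9/250
Sum = 49/250

P(defect) = 49/250 ≈ 19.60%


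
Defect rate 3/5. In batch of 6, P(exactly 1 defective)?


Binomial: P(X=1) = C(6,1)×p^1×(1-p)^5
= 6 × 3/5 × 32/3125 = 576/15625

P(X=1) = 576/15625 ≈ 3.69%


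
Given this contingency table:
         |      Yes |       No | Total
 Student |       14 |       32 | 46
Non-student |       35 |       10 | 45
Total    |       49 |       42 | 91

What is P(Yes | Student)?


P(Yes | Student) = 14/(14+32) = 14/46 = 7/23

P(Yes|Student) = 7/23 ≈ 30.43%


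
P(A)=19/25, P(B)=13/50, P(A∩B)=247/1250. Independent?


P(A)×P(B) = 247/1250
P(A∩B) = 247/1250
Equal ✓ → Independent

Yes, independent


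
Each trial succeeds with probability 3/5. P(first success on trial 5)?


Geometric: P(X=5) = (1-p)^(k-1)×p = (2/5)^4×3/5 = 48/3125

P(X=5) = 48/3125 ≈ 1.54%


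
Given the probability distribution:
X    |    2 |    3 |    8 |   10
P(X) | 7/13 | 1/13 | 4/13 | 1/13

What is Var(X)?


E[X] = 59/13
E[X²] = 393/13
Var(X) = E[X²] - (E[X])² = 393/13 - 3481/169 = 1628/169

Var(X) = 1628/169 ≈ 9.6331


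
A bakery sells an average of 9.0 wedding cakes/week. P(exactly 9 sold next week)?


Poisson(λ=9.0): P(X=9) = e^(-λ)×λ^k/k!
= e^(-9.0) × 9.0^9 / 9!
≈ 0.0001234098041 × 387420489 / 362880 ≈ 0.131756

P(X=9) ≈ 0.131756 ≈ 13.18%


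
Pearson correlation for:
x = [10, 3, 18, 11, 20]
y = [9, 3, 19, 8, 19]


n=5, Σx=62, Σy=58, Σxy=909, Σx²=954, Σy²=876
r = (5×909 - 62×58)/√((5×954 - 62²)(5×876 - 58²))
= 949/√(926×1016) = 949/√940816 ≈ 949/969.9567 ≈ 0.9784

r ≈ 0.9784


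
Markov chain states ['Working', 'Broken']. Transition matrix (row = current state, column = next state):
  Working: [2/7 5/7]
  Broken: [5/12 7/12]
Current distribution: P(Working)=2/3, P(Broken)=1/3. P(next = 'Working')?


P(next=Working) = Σᵢ P(now=i)×P(i→Working)
= 2/3×2/7 + 1/3×5/12
= 4/21 + 5/36 = 83/252

P = 83/252 ≈ 0.3294


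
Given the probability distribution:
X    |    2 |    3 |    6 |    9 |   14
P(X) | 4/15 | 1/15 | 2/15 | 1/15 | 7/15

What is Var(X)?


E[X] = 26/3
E[X²] = 310/3
Var(X) = E[X²] - (E[X])² = 310/3 - 676/9 = 254/9

Var(X) = 254/9 ≈ 28.2222


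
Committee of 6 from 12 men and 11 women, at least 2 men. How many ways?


Count by #men:
  2M,4W: C(12,2)×C(11,4)=21780
  3M,3W: C(12,3)×C(11,3)=36300
  4M,2W: C(12,4)×C(11,2)=27225
  5M,1W: C(12,5)×C(11,1)=8712
  6M,0W: C(12,6)×C(11,0)=924
Total = 94941

94941


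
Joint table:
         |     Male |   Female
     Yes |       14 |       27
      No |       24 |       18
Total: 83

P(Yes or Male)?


P(Yes∨Male) = P(Yes) + P(Male) - P(Yes∧Male)
= (41 + 38 - 14)/83 = 65/83

P = 65/83 ≈ 78.31%


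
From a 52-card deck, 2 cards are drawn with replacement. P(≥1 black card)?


P(not a black card) = 26/52 = 1/2
P(none in 2 draws) = (1/2)^2 = 1/4
P(≥1 black card) = 1 - 1/4 = 3/4

P = 3/4 ≈ 75.00%


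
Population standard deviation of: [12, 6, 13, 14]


Mean = 45/4
  (12-45/4)²=9/16
  (6-45/4)²=441/16
  (13-45/4)²=49/16
  (14-45/4)²=121/16
Σ(x-μ)² = 155/4
σ² = (155/4)/4 = 155/16

σ = √(155/16) ≈ 3.1125


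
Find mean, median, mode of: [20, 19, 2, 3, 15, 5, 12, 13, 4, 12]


Sorted: [2, 3, 4, 5, 12, 12, 13, 15, 19, 20]
Mean = 105/10 = 21/2
Median = 12
Freq: {20: 1, 19: 1, 2: 1, 3: 1, 15: 1, 5: 1, 12: 2, 13: 1, 4: 1}
Mode: [12]

Mean=21/2, Median=12, Mode=12


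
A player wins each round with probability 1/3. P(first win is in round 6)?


Geometric: P(X=6) = (1-p)^(k-1)×p = (2/3)^5×1/3 = 32/729

P(X=6) = 32/729 ≈ 4.39%


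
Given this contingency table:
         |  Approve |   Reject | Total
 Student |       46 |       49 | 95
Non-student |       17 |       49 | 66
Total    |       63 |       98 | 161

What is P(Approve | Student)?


P(Approve | Student) = 46/(46+49) = 46/95

P(Approve|Student) = 46/95 ≈ 48.42%


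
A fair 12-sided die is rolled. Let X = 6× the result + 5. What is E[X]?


E[die] = (1+12)/2 = 13/2
E[X] = 6×13/2 + 5 = 44

E[X] = 44


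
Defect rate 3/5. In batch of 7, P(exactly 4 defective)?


Binomial: P(X=4) = C(7,4)×p^4×(1-p)^3
= 35 × 81/625 × 8/125 = 4536/15625

P(X=4) = 4536/15625 ≈ 29.03%


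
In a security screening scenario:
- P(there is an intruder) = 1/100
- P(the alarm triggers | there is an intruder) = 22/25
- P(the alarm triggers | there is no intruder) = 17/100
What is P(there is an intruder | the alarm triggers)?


Using Bayes' theorem:
P(A|B) = P(B|A)·P(A) / P(B)

P(the alarm triggers) = 22/25 × 1/100 + 17/100 × 99/100
= 11/1250 + 1683/10000 = 1771/10000

P(there is an intruder|the alarm triggers) = (11/1250) / (1771/10000) = 8/161

P(there is an intruder|the alarm triggers) = 8/161 ≈ 4.97%


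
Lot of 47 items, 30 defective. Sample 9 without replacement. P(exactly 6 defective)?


Hypergeometric: C(30,6)×C(17,3)/C(47,9)
= 593775×680/1362649145 = 6211800/20963833

P(X=6) = 6211800/20963833 ≈ 29.63%


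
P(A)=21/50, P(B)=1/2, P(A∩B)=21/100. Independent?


P(A)×P(B) = 21/100
P(A∩B) = 21/100
Equal ✓ → Independent

Yes, independent


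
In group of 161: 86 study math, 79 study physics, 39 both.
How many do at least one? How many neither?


|A∪B| = 86+79-39 = 126
Neither = 161-126 = 35

At least one: 126; Neither: 35


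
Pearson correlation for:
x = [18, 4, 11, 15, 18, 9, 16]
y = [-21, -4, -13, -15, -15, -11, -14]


n=7, Σx=91, Σy=-93, Σxy=-1355, Σx²=1347, Σy²=1393
r = (7×(-1355) - 91×(-93))/√((7×1347 - 91²)(7×1393 - (-93)²))
= -1022/√(1148×1102) = -1022/√1265096 ≈ -1022/1124.7649 ≈ -0.9086

r ≈ -0.9086


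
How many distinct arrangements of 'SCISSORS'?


Letters: 8, freq: {'S': 4, 'C': 1, 'I': 1, 'O': 1, 'R': 1}
8!/(4!×1!×1!×1!×1!) = 40320/24 = 1680

1680


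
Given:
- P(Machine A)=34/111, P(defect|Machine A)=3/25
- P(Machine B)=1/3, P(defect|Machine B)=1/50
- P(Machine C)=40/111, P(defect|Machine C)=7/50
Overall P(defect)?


P(B) = Σ P(B|Aᵢ)×P(Aᵢ)
  3/25×34/111 = 34/925
  1/50×1/3 = 1/150
  7/50×40/111 = 28/555
Sum = 521/5550

P(defect) = 521/5550 ≈ 9.39%


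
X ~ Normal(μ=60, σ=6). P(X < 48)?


z = (48-60)/6 = -2.0
P(Z < -2.0) = 0.0228

P(X < 48) ≈ 0.0228


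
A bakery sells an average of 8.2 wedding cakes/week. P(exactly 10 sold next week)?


Poisson(λ=8.2): P(X=10) = e^(-λ)×λ^k/k!
= e^(-8.2) × 8.2^10 / 10!
≈ 0.00027465357 × 1374480313.36 / 3628800 ≈ 0.104031

P(X=10) ≈ 0.104031 ≈ 10.40%


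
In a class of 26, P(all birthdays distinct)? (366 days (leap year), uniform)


P(all different) = Π(366-i)/366 for i=0..25
= (366/366)×(365/366)×...×(341/366)
= 0.402786

P ≈ 0.4028 ≈ 40.28%


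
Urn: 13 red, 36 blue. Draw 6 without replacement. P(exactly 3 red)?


Hypergeometric: C(13,3)×C(36,3)/C(49,6)
= 286×7140/13983816 = 1105/7567

P(X=3) = 1105/7567 ≈ 14.60%


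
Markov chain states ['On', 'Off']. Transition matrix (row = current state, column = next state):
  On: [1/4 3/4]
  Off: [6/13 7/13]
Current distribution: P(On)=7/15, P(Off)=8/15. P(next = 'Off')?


P(next=Off) = Σᵢ P(now=i)×P(i→Off)
= 7/15×3/4 + 8/15×7/13
= 7/20 + 56/195 = 497/780

P = 497/780 ≈ 0.6372


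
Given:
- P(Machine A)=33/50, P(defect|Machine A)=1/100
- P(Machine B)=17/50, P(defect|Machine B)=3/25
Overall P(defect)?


P(B) = Σ P(B|Aᵢ)×P(Aᵢ)
  1/100×33/50 = 33/5000
  3/25×17/50 = 51/1250
Sum = 237/5000

P(defect) = 237/5000 ≈ 4.74%


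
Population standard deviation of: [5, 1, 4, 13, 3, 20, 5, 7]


Mean = 58/8 = 29/4
  (5-29/4)²=81/16
  (1-29/4)²=625/16
  (4-29/4)²=169/16
  (13-29/4)²=529/16
  (3-29/4)²=289/16
  (20-29/4)²=2601/16
  (5-29/4)²=81/16
  (7-29/4)²=1/16
Σ(x-μ)² = 547/2
σ² = (547/2)/8 = 547/16

σ = √(547/16) ≈ 5.8470


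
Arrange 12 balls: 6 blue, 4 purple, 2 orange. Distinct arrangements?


12!/(6!×4!×2!) = 13860

13860


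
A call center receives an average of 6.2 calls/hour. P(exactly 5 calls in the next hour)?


Poisson(λ=6.2): P(X=5) = e^(-λ)×λ^k/k!
= e^(-6.2) × 6.2^5 / 5!
≈ 0.002029430636 × 9161.32832 / 120 ≈ 0.154936

P(X=5) ≈ 0.154936 ≈ 15.49%


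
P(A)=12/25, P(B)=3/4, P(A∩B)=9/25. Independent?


P(A)×P(B) = 9/25
P(A∩B) = 9/25
Equal ✓ → Independent

Yes, independent


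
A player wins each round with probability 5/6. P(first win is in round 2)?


Geometric: P(X=2) = (1-p)^(k-1)×p = (1/6)^1×5/6 = 5/36

P(X=2) = 5/36 ≈ 13.89%


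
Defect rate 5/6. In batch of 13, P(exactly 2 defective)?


Binomial: P(X=2) = C(13,2)×p^2×(1-p)^11
= 78 × 25/36 × 1/362797056 = 325/2176782336

P(X=2) = 325/2176782336 ≈ 0.00%


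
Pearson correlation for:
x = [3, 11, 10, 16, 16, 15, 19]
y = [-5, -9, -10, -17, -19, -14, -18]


n=7, Σx=90, Σy=-92, Σxy=-1342, Σx²=1328, Σy²=1376
r = (7×(-1342) - 90×(-92))/√((7×1328 - 90²)(7×1376 - (-92)²))
= -1114/√(1196×1168) = -1114/√1396928 ≈ -1114/1181.9171 ≈ -0.9425

r ≈ -0.9425


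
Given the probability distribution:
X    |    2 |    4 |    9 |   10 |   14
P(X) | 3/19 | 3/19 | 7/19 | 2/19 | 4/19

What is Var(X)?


E[X] = 157/19
E[X²] = 1611/19
Var(X) = E[X²] - (E[X])² = 1611/19 - 24649/361 = 5960/361

Var(X) = 5960/361 ≈ 16.5097


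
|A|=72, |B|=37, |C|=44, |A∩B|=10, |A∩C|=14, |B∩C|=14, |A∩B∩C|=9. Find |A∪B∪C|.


|A∪B∪C| = 72+37+44-10-14-14+9 = 124

|A∪B∪C| = 124


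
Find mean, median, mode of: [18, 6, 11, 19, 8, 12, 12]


Sorted: [6, 8, 11, 12, 12, 18, 19]
Mean = 86/7
Median = 12
Freq: {18: 1, 6: 1, 11: 1, 19: 1, 8: 1, 12: 2}
Mode: [12]

Mean=86/7, Median=12, Mode=12


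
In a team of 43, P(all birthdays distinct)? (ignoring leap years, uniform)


P(all different) = Π(365-i)/365 for i=0..42
= (365/365)×(364/365)×...×(323/365)
= 0.076077

P ≈ 0.0761 ≈ 7.61%


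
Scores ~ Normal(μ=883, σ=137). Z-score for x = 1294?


z = (x - μ)/σ = (1294 - 883)/137 = 3.0

z = 3.0


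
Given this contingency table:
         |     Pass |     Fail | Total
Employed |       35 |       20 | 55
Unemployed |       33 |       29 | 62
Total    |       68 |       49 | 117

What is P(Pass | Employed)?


P(Pass | Employed) = 35/(35+20) = 35/55 = 7/11

P(Pass|Employed) = 7/11 ≈ 63.64%


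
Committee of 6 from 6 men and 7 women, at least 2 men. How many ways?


Count by #men:
  2M,4W: C(6,2)×C(7,4)=525
  3M,3W: C(6,3)×C(7,3)=700
  4M,2W: C(6,4)×C(7,2)=315
  5M,1W: C(6,5)×C(7,1)=42
  6M,0W: C(6,6)×C(7,0)=1
Total = 1583

1583


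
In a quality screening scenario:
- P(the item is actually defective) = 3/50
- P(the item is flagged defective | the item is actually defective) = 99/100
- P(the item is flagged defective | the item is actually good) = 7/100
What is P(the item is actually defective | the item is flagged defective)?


Using Bayes' theorem:
P(A|B) = P(B|A)·P(A) / P(B)

P(the item is flagged defective) = 99/100 × 3/50 + 7/100 × 47/50
= 297/5000 + 329/5000 = 313/2500

P(the item is actually defective|the item is flagged defective) = (297/5000) / (313/2500) = 297/626

P(the item is actually defective|the item is flagged defective) = 297/626 ≈ 47.44%


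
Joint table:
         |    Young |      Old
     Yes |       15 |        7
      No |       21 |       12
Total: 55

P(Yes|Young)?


P(Yes|Young) = 15/(15+21) = 15/36 = 5/12

P = 5/12 ≈ 41.67%


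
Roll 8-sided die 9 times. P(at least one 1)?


P(no 1)^9 = (7/8)^9 = 40353607/134217728
P(≥1) = 1 - 40353607/134217728 = 93864121/134217728

P = 93864121/134217728 ≈ 69.93%


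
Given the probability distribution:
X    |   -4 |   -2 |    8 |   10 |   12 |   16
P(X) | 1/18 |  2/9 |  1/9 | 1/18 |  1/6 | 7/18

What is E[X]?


E[X] = Σ x·P(X=x)
= (-4)×(1/18) + (-2)×(2/9) + (8)×(1/9) + (10)×(1/18) + (12)×(1/6) + (16)×(7/18)
= 9

E[X] = 9


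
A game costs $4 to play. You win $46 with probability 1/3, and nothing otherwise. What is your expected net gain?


E[gain] = (46-4)×1/3 + (-4)×2/3
= 14 - 8/3 = 34/3

Expected net gain = $34/3 ≈ $11.33


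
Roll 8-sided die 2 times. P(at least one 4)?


P(no 4)^2 = (7/8)^2 = 49/64
P(≥1) = 1 - 49/64 = 15/64

P = 15/64 ≈ 23.44%


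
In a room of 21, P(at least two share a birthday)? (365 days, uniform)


P(all different) = Π(365-i)/365 for i=0..20
= 0.556312
P(match) = 1 - 0.556312 = 0.443688

P ≈ 0.4437 ≈ 44.37%


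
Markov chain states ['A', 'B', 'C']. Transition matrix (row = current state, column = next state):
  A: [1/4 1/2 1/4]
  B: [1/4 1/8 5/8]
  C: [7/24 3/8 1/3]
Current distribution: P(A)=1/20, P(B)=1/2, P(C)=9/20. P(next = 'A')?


P(next=A) = Σᵢ P(now=i)×P(i→A)
= 1/20×1/4 + 1/2×1/4 + 9/20×7/24
= 1/80 + 1/8 + 21/160 = 43/160

P = 43/160 ≈ 0.2687


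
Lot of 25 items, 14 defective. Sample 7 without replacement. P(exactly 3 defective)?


Hypergeometric: C(14,3)×C(11,4)/C(25,7)
= 364×330/480700 = 546/2185

P(X=3) = 546/2185 ≈ 24.99%


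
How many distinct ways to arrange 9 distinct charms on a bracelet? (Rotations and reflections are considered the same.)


Free circular arrangements: rotations and reflections both identified.
(n-1)!/2 = 8!/2 = 40320/2 = 20160

20160


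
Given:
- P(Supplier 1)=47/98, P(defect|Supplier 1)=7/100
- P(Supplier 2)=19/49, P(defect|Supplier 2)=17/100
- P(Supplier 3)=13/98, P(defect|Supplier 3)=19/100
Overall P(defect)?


P(B) = Σ P(B|Aᵢ)×P(Aᵢ)
  7/100×47/98 = 47/1400
  17/100×19/49 = 323/4900
  19/100×13/98 = 247/9800
Sum = 611/4900

P(defect) = 611/4900 ≈ 12.47%


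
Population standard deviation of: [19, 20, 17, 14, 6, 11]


Mean = 87/6 = 29/2
  (19-29/2)²=81/4
  (20-29/2)²=121/4
  (17-29/2)²=25/4
  (14-29/2)²=1/4
  (6-29/2)²=289/4
  (11-29/2)²=49/4
Σ(x-μ)² = 283/2
σ² = (283/2)/6 = 283/12

σ = √(283/12) ≈ 4.8563


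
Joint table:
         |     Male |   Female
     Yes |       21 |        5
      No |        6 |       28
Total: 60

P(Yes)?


P(Yes) = (21+5)/60 = 26/60 = 13/30

P(Yes) = 13/30 ≈ 43.33%


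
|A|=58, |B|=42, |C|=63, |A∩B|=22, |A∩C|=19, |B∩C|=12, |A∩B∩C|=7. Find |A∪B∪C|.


|A∪B∪C| = 58+42+63-22-19-12+7 = 117

|A∪B∪C| = 117


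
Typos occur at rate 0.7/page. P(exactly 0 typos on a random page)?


Poisson(λ=0.7): P(X=0) = e^(-λ)×λ^k/k!
= e^(-0.7) × 0.7^0 / 0!
≈ 0.4965853038 × 1 / 1 ≈ 0.496585

P(X=0) ≈ 0.496585 ≈ 49.66%


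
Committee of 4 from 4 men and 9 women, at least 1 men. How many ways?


Count by #men:
  1M,3W: C(4,1)×C(9,3)=336
  2M,2W: C(4,2)×C(9,2)=216
  3M,1W: C(4,3)×C(9,1)=36
  4M,0W: C(4,4)×C(9,0)=1
Total = 589

589
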